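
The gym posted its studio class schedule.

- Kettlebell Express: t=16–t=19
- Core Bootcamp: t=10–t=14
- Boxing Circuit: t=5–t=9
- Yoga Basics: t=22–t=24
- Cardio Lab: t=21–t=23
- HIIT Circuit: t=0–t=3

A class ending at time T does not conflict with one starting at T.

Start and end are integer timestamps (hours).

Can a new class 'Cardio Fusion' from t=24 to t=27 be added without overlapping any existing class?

Yes — the slot is free

HIIT Circuit: ends t=3 at or before Cardio Fusion starts t=24 → clear.
Boxing Circuit: ends t=9 at or before Cardio Fusion starts t=24 → clear.
Core Bootcamp: ends t=14 at or before Cardio Fusion starts t=24 → clear.
Kettlebell Express: ends t=19 at or before Cardio Fusion starts t=24 → clear.
Cardio Lab: ends t=23 at or before Cardio Fusion starts t=24 → clear.
Yoga Basics: ends t=24 at or before Cardio Fusion starts t=24 → clear.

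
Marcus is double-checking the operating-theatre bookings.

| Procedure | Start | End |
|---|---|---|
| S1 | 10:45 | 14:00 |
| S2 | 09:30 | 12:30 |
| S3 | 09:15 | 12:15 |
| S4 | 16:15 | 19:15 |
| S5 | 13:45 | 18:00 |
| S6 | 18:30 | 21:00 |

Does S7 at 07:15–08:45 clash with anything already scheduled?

S3: starts 09:15 at or after S7 ends 08:45 → clear.
S2: starts 09:30 at or after S7 ends 08:45 → clear.
S1: starts 10:45 at or after S7 ends 08:45 → clear.
S5: starts 13:45 at or after S7 ends 08:45 → clear.
S4: starts 16:15 at or after S7 ends 08:45 → clear.
S6: starts 18:30 at or after S7 ends 08:45 → clear.

No — it doesn't clash with anything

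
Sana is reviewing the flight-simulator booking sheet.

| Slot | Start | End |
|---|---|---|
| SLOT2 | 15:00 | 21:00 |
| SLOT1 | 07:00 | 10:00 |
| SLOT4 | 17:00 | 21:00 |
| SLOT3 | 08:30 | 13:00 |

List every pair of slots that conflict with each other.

Sorted by start: SLOT1, SLOT3, SLOT2, SLOT4.
SLOT3 starts before SLOT1 ends → SLOT1 and SLOT3 overlap.
SLOT2 starts after SLOT1 ends, so SLOT1 has no further overlaps.
SLOT2 starts after SLOT3 ends, so SLOT3 has no further overlaps.
SLOT4 starts before SLOT2 ends → SLOT2 and SLOT4 overlap.

SLOT1 & SLOT3, SLOT2 & SLOT4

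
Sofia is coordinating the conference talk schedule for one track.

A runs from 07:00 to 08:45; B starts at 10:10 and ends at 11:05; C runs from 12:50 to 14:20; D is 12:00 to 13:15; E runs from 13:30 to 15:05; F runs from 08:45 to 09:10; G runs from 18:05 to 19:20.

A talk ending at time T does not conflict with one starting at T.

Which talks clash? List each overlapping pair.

C & D, C & E

Sorted by start: A, F, B, D, C, E, G.
F starts exactly when A ends (back-to-back, no overlap); A is clear from here.
B starts after F ends; F is clear from here.
D starts after B ends; B is clear from here.
C starts before D ends → D and C overlap.
E starts after D ends; D is clear from here.
E starts before C ends → C and E overlap.
G starts after C ends.
G starts after E ends.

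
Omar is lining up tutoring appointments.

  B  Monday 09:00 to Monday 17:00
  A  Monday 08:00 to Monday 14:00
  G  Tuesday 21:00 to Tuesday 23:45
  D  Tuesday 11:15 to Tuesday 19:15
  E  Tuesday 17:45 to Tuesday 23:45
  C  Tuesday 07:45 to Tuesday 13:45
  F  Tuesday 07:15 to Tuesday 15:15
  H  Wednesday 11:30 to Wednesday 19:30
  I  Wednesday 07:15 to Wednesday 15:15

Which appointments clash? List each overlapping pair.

A & B, C & D, C & F, D & E, D & F, E & G, H & I

Two intervals overlap when each starts before the other ends.
Sorted by start: A, B, F, C, D, E, G, I, H.
B starts before A ends → A and B overlap.
F starts after A ends; A is clear from here.
F starts after B ends; B is clear from here.
C starts before F ends → F and C overlap.
D starts before F ends → F and D overlap.
E starts after F ends; F is clear from here.
D starts before C ends → C and D overlap.
E starts after C ends; C is clear from here.
E starts before D ends → D and E overlap.
G starts after D ends; D is clear from here.
G starts before E ends → E and G overlap.
I starts after E ends; E is clear from here.
I starts after G ends; G is clear from here.
H starts before I ends → I and H overlap.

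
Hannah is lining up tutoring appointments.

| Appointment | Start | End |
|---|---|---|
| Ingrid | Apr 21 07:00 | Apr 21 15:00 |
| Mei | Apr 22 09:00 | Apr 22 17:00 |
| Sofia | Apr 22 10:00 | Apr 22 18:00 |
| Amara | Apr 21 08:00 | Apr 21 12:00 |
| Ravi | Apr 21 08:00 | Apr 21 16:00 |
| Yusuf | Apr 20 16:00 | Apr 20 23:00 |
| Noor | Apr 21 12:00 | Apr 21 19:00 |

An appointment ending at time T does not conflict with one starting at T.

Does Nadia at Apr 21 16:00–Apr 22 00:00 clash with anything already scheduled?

Yusuf: ends Apr 20 23:00 at or before Nadia starts Apr 21 16:00 → clear.
Ingrid: ends Apr 21 15:00 at or before Nadia starts Apr 21 16:00 → clear.
Amara: ends Apr 21 12:00 at or before Nadia starts Apr 21 16:00 → clear.
Ravi: ends Apr 21 16:00 at or before Nadia starts Apr 21 16:00 → clear.
Noor: starts Apr 21 12:00 before Nadia ends Apr 22 00:00, and ends Apr 21 19:00 after Nadia starts Apr 21 16:00 → overlap.
Mei: starts Apr 22 09:00 at or after Nadia ends Apr 22 00:00 → clear.
Sofia: starts Apr 22 10:00 at or after Nadia ends Apr 22 00:00 → clear.
Nadia overlaps Noor.

Yes — it overlaps Noor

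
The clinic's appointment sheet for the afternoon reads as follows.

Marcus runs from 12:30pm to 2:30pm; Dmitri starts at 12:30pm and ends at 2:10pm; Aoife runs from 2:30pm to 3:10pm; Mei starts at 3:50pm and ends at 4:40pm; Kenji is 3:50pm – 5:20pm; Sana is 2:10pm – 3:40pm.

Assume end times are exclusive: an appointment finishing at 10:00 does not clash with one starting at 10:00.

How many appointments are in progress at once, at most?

Walk through starts and ends in time order (an end at T is processed before a start at T):
12:30pm start Dmitri → 1
12:30pm start Marcus → 2
2:10pm end Dmitri → 1
2:10pm start Sana → 2
2:30pm end Marcus → 1
2:30pm start Aoife → 2
3:10pm end Aoife → 1
3:40pm end Sana → 0
3:50pm start Kenji → 1
3:50pm start Mei → 2
4:40pm end Mei → 1
5:20pm end Kenji → 0
Peak is 2, at 12:30pm (Dmitri, Marcus).

2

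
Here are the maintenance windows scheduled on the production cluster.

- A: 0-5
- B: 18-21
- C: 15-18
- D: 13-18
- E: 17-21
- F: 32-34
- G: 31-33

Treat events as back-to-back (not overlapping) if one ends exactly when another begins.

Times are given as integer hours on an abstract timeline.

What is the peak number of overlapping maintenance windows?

3

Sort all start/end points and keep a running count:
0 start A → 1
5 end A → 0
13 start D → 1
15 start C → 2
17 start E → 3
18 end C → 2
18 end D → 1
18 start B → 2
21 end B → 1
21 end E → 0
31 start G → 1
32 start F → 2
33 end G → 1
34 end F → 0
Peak is 3, at 17 (C, D, E).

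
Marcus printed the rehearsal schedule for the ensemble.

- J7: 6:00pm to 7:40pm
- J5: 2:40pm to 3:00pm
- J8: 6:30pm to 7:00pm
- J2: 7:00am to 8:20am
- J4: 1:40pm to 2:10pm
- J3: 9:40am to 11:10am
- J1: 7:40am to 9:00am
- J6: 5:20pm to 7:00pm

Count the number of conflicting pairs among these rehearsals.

4

Two intervals overlap when each starts before the other ends.
Sorted by start: J2, J1, J3, J4, J5, J6, J7, J8.
J1 starts before J2 ends → J2 and J1 overlap.
J3 starts after J2 ends — done with J2.
J3 starts after J1 ends — done with J1.
J4 starts after J3 ends — done with J3.
J5 starts after J4 ends — done with J4.
J6 starts after J5 ends — done with J5.
J7 starts before J6 ends → J6 and J7 overlap.
J8 starts before J6 ends → J6 and J8 overlap.
J8 starts before J7 ends → J7 and J8 overlap.
Overlapping pairs: J1 & J2, J6 & J7, J6 & J8, J7 & J8 — 4 in total.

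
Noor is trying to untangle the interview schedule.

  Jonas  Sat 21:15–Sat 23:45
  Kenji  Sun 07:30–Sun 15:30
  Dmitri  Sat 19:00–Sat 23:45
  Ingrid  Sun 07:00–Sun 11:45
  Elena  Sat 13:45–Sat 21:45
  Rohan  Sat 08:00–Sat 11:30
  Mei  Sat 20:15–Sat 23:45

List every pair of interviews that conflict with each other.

Dmitri & Elena, Dmitri & Jonas, Dmitri & Mei, Elena & Jonas, Elena & Mei, Ingrid & Kenji, Jonas & Mei

Two intervals overlap when each starts before the other ends.
Sorted by start: Rohan, Elena, Dmitri, Mei, Jonas, Ingrid, Kenji.
Elena starts after Rohan ends; Rohan is clear from here.
Dmitri starts before Elena ends → Elena and Dmitri overlap.
Mei starts before Elena ends → Elena and Mei overlap.
Jonas starts before Elena ends → Elena and Jonas overlap.
Ingrid starts after Elena ends; Elena is clear from here.
Mei starts before Dmitri ends → Dmitri and Mei overlap.
Jonas starts before Dmitri ends → Dmitri and Jonas overlap.
Ingrid starts after Dmitri ends; Dmitri is clear from here.
Jonas starts before Mei ends → Mei and Jonas overlap.
Ingrid starts after Mei ends; Mei is clear from here.
Ingrid starts after Jonas ends; Jonas is clear from here.
Kenji starts before Ingrid ends → Ingrid and Kenji overlap.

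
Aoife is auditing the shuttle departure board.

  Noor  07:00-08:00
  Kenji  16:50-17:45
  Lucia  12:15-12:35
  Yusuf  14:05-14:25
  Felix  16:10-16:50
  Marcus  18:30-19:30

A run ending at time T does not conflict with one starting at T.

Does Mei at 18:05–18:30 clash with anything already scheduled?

Noor: ends 08:00 at or before Mei starts 18:05 → clear.
Lucia: ends 12:35 at or before Mei starts 18:05 → clear.
Yusuf: ends 14:25 at or before Mei starts 18:05 → clear.
Felix: ends 16:50 at or before Mei starts 18:05 → clear.
Kenji: ends 17:45 at or before Mei starts 18:05 → clear.
Marcus: starts 18:30 at or after Mei ends 18:30 → clear.

No — it doesn't clash with anything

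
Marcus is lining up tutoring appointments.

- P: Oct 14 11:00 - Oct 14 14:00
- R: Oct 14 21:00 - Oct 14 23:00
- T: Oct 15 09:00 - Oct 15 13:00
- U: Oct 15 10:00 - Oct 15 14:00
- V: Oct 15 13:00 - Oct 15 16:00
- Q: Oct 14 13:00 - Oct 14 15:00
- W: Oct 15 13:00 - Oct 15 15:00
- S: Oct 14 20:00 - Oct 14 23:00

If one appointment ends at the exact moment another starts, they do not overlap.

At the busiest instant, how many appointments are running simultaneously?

Walk through starts and ends in time order (an end at T is processed before a start at T):
Oct 14 11:00 start P → 1
Oct 14 13:00 start Q → 2
Oct 14 14:00 end P → 1
Oct 14 15:00 end Q → 0
Oct 14 20:00 start S → 1
Oct 14 21:00 start R → 2
Oct 14 23:00 end R → 1
Oct 14 23:00 end S → 0
Oct 15 09:00 start T → 1
Oct 15 10:00 start U → 2
Oct 15 13:00 end T → 1
Oct 15 13:00 start V → 2
Oct 15 13:00 start W → 3
Oct 15 14:00 end U → 2
Oct 15 15:00 end W → 1
Oct 15 16:00 end V → 0
Peak is 3, at Oct 15 13:00 (U, V, W).

3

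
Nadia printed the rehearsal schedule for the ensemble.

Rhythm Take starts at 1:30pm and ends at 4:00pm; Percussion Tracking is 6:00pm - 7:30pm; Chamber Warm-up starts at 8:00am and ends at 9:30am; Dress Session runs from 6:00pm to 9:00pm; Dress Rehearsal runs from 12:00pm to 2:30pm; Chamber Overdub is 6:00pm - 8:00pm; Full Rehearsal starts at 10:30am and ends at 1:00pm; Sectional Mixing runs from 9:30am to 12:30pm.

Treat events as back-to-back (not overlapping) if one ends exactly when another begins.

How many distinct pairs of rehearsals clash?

Sorted by start: Chamber Warm-up, Sectional Mixing, Full Rehearsal, Dress Rehearsal, Rhythm Take, Chamber Overdub, Percussion Tracking, Dress Session.
Sectional Mixing starts exactly when Chamber Warm-up ends (back-to-back, no overlap); Chamber Warm-up is clear from here.
Full Rehearsal starts before Sectional Mixing ends → Sectional Mixing and Full Rehearsal overlap.
Dress Rehearsal starts before Sectional Mixing ends → Sectional Mixing and Dress Rehearsal overlap.
Rhythm Take starts after Sectional Mixing ends; Sectional Mixing is clear from here.
Dress Rehearsal starts before Full Rehearsal ends → Full Rehearsal and Dress Rehearsal overlap.
Rhythm Take starts after Full Rehearsal ends; Full Rehearsal is clear from here.
Rhythm Take starts before Dress Rehearsal ends → Dress Rehearsal and Rhythm Take overlap.
Chamber Overdub starts after Dress Rehearsal ends; Dress Rehearsal is clear from here.
Chamber Overdub starts after Rhythm Take ends; Rhythm Take is clear from here.
Percussion Tracking starts before Chamber Overdub ends → Chamber Overdub and Percussion Tracking overlap.
Dress Session starts before Chamber Overdub ends → Chamber Overdub and Dress Session overlap.
Dress Session starts before Percussion Tracking ends → Percussion Tracking and Dress Session overlap.
Overlapping pairs: Chamber Overdub & Dress Session, Chamber Overdub & Percussion Tracking, Dress Rehearsal & Full Rehearsal, Dress Rehearsal & Rhythm Take, Dress Rehearsal & Sectional Mixing, Dress Session & Percussion Tracking, Full Rehearsal & Sectional Mixing — 7 in total.

7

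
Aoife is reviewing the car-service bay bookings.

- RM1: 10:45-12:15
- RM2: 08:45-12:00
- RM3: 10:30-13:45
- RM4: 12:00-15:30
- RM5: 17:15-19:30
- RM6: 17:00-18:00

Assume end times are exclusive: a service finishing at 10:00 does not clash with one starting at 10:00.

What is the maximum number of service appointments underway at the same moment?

Sweep the timeline, counting +1 at each start and −1 at each end (ends before starts at a tie):
08:45 start RM2 → 1
10:30 start RM3 → 2
10:45 start RM1 → 3
12:00 end RM2 → 2
12:00 start RM4 → 3
12:15 end RM1 → 2
13:45 end RM3 → 1
15:30 end RM4 → 0
17:00 start RM6 → 1
17:15 start RM5 → 2
18:00 end RM6 → 1
19:30 end RM5 → 0
Peak is 3, at 10:45 (RM1, RM2, RM3).

3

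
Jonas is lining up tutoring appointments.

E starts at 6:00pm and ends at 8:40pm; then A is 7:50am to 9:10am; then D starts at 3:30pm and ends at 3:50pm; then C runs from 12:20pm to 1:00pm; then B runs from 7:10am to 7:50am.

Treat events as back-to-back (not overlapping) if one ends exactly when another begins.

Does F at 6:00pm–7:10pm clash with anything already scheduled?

B: ends 7:50am at or before F starts 6:00pm → clear.
A: ends 9:10am at or before F starts 6:00pm → clear.
C: ends 1:00pm at or before F starts 6:00pm → clear.
D: ends 3:50pm at or before F starts 6:00pm → clear.
E: starts 6:00pm before F ends 7:10pm, and ends 8:40pm after F starts 6:00pm → overlap.
F overlaps E.

Yes — it overlaps E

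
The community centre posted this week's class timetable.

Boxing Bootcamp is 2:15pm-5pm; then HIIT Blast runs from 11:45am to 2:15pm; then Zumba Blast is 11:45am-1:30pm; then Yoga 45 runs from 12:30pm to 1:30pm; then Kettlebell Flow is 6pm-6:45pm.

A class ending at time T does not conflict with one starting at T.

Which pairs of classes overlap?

Sorted by start: HIIT Blast, Zumba Blast, Yoga 45, Boxing Bootcamp, Kettlebell Flow.
Zumba Blast starts before HIIT Blast ends → HIIT Blast and Zumba Blast overlap.
Yoga 45 starts before HIIT Blast ends → HIIT Blast and Yoga 45 overlap.
Boxing Bootcamp starts exactly when HIIT Blast ends (back-to-back, no overlap) — done with HIIT Blast.
Yoga 45 starts before Zumba Blast ends → Zumba Blast and Yoga 45 overlap.
Boxing Bootcamp starts after Zumba Blast ends — done with Zumba Blast.
Boxing Bootcamp starts after Yoga 45 ends — done with Yoga 45.
Kettlebell Flow starts after Boxing Bootcamp ends.

HIIT Blast & Yoga 45, HIIT Blast & Zumba Blast, Yoga 45 & Zumba Blast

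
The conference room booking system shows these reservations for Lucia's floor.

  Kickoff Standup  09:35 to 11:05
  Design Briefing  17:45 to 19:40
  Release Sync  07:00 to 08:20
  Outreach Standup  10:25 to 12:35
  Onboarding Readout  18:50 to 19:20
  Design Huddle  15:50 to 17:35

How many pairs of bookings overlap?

Two intervals overlap when each starts before the other ends.
Sorted by start: Release Sync, Kickoff Standup, Outreach Standup, Design Huddle, Design Briefing, Onboarding Readout.
Kickoff Standup starts after Release Sync ends — done with Release Sync.
Outreach Standup starts before Kickoff Standup ends → Kickoff Standup and Outreach Standup overlap.
Design Huddle starts after Kickoff Standup ends — done with Kickoff Standup.
Design Huddle starts after Outreach Standup ends — done with Outreach Standup.
Design Briefing starts after Design Huddle ends — done with Design Huddle.
Onboarding Readout starts before Design Briefing ends → Design Briefing and Onboarding Readout overlap.
Overlapping pairs: Design Briefing & Onboarding Readout, Kickoff Standup & Outreach Standup — 2 in total.

2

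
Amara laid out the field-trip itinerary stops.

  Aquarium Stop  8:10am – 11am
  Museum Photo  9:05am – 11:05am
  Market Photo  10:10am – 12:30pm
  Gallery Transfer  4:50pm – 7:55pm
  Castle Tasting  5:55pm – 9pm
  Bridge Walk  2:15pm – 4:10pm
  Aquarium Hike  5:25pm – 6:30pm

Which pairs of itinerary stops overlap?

Aquarium Hike & Castle Tasting, Aquarium Hike & Gallery Transfer, Aquarium Stop & Market Photo, Aquarium Stop & Museum Photo, Castle Tasting & Gallery Transfer, Market Photo & Museum Photo

Sorted by start: Aquarium Stop, Museum Photo, Market Photo, Bridge Walk, Gallery Transfer, Aquarium Hike, Castle Tasting.
Museum Photo starts before Aquarium Stop ends → Aquarium Stop and Museum Photo overlap.
Market Photo starts before Aquarium Stop ends → Aquarium Stop and Market Photo overlap.
Bridge Walk starts after Aquarium Stop ends, so Aquarium Stop has no further overlaps.
Market Photo starts before Museum Photo ends → Museum Photo and Market Photo overlap.
Bridge Walk starts after Museum Photo ends, so Museum Photo has no further overlaps.
Bridge Walk starts after Market Photo ends, so Market Photo has no further overlaps.
Gallery Transfer starts after Bridge Walk ends, so Bridge Walk has no further overlaps.
Aquarium Hike starts before Gallery Transfer ends → Gallery Transfer and Aquarium Hike overlap.
Castle Tasting starts before Gallery Transfer ends → Gallery Transfer and Castle Tasting overlap.
Castle Tasting starts before Aquarium Hike ends → Aquarium Hike and Castle Tasting overlap.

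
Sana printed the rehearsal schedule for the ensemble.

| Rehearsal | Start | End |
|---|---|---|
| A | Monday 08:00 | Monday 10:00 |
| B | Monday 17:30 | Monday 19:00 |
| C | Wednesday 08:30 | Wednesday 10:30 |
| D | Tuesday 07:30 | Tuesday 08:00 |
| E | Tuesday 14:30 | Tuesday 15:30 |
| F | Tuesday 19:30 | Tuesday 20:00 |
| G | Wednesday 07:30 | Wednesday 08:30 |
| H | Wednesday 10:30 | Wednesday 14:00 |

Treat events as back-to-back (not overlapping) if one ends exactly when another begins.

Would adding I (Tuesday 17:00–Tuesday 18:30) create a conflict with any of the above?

No — it doesn't clash with anything

A: ends Monday 10:00 at or before I starts Tuesday 17:00 → clear.
B: ends Monday 19:00 at or before I starts Tuesday 17:00 → clear.
D: ends Tuesday 08:00 at or before I starts Tuesday 17:00 → clear.
E: ends Tuesday 15:30 at or before I starts Tuesday 17:00 → clear.
F: starts Tuesday 19:30 at or after I ends Tuesday 18:30 → clear.
G: starts Wednesday 07:30 at or after I ends Tuesday 18:30 → clear.
C: starts Wednesday 08:30 at or after I ends Tuesday 18:30 → clear.
H: starts Wednesday 10:30 at or after I ends Tuesday 18:30 → clear.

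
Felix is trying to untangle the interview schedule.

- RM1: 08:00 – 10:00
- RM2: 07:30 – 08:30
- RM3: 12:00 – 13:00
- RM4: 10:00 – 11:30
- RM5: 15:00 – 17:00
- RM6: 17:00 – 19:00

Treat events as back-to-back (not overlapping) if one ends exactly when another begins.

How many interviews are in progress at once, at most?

2

Walk through starts and ends in time order (an end at T is processed before a start at T):
07:30 start RM2 → 1
08:00 start RM1 → 2
08:30 end RM2 → 1
10:00 end RM1 → 0
10:00 start RM4 → 1
11:30 end RM4 → 0
12:00 start RM3 → 1
13:00 end RM3 → 0
15:00 start RM5 → 1
17:00 end RM5 → 0
17:00 start RM6 → 1
19:00 end RM6 → 0
Peak is 2, at 08:00 (RM1, RM2).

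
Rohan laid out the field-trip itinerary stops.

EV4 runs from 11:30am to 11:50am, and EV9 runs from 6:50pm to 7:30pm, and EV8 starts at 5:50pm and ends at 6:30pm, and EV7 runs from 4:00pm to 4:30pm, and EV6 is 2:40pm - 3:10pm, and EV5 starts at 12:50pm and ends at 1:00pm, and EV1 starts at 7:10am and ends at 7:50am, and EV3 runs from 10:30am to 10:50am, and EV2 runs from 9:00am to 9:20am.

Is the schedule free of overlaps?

Check each pair: they overlap iff neither finishes before the other starts.
Sorted by start: EV1, EV2, EV3, EV4, EV5, EV6, EV7, EV8, EV9.
EV2 starts after EV1 ends — done with EV1.
EV3 starts after EV2 ends — done with EV2.
EV4 starts after EV3 ends — done with EV3.
EV5 starts after EV4 ends — done with EV4.
EV6 starts after EV5 ends — done with EV5.
EV7 starts after EV6 ends — done with EV6.
EV8 starts after EV7 ends — done with EV7.
EV9 starts after EV8 ends.
Every pair is clear; the schedule has no overlaps.

Yes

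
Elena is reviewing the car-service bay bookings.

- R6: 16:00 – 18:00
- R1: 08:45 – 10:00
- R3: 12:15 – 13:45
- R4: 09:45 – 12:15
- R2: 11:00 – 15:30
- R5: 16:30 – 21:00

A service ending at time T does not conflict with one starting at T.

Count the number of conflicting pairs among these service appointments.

4

Sorted by start: R1, R4, R2, R3, R6, R5.
R4 starts before R1 ends → R1 and R4 overlap.
R2 starts after R1 ends, so nothing later overlaps R1 either.
R2 starts before R4 ends → R4 and R2 overlap.
R3 starts exactly when R4 ends (back-to-back, no overlap), so nothing later overlaps R4 either.
R3 starts before R2 ends → R2 and R3 overlap.
R6 starts after R2 ends, so nothing later overlaps R2 either.
R6 starts after R3 ends, so nothing later overlaps R3 either.
R5 starts before R6 ends → R6 and R5 overlap.
Overlapping pairs: R1 & R4, R2 & R3, R2 & R4, R5 & R6 — 4 in total.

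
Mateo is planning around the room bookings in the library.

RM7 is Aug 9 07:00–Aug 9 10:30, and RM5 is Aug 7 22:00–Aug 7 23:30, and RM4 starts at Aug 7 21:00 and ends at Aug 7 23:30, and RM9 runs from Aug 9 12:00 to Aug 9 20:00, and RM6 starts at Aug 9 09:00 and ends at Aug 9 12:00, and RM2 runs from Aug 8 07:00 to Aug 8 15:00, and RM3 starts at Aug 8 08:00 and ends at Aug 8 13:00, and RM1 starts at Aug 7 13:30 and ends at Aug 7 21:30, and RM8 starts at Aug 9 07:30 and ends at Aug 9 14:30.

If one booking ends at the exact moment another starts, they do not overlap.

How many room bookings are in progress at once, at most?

Sweep the timeline, counting +1 at each start and −1 at each end (ends before starts at a tie):
Aug 7 13:30 start RM1 → 1
Aug 7 21:00 start RM4 → 2
Aug 7 21:30 end RM1 → 1
Aug 7 22:00 start RM5 → 2
Aug 7 23:30 end RM4 → 1
Aug 7 23:30 end RM5 → 0
Aug 8 07:00 start RM2 → 1
Aug 8 08:00 start RM3 → 2
Aug 8 13:00 end RM3 → 1
Aug 8 15:00 end RM2 → 0
Aug 9 07:00 start RM7 → 1
Aug 9 07:30 start RM8 → 2
Aug 9 09:00 start RM6 → 3
Aug 9 10:30 end RM7 → 2
Aug 9 12:00 end RM6 → 1
Aug 9 12:00 start RM9 → 2
Aug 9 14:30 end RM8 → 1
Aug 9 20:00 end RM9 → 0
Peak is 3, at Aug 9 09:00 (RM6, RM7, RM8).

3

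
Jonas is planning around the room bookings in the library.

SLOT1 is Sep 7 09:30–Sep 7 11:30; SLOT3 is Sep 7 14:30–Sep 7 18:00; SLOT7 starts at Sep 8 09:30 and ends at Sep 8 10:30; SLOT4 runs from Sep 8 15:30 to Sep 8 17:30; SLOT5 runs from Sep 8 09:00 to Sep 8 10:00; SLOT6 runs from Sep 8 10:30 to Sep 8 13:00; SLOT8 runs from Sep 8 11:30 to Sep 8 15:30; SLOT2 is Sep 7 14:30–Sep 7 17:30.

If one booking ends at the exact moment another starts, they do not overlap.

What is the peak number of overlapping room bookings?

2

Sweep the timeline, counting +1 at each start and −1 at each end (ends before starts at a tie):
Sep 7 09:30 start SLOT1 → 1
Sep 7 11:30 end SLOT1 → 0
Sep 7 14:30 start SLOT2 → 1
Sep 7 14:30 start SLOT3 → 2
Sep 7 17:30 end SLOT2 → 1
Sep 7 18:00 end SLOT3 → 0
Sep 8 09:00 start SLOT5 → 1
Sep 8 09:30 start SLOT7 → 2
Sep 8 10:00 end SLOT5 → 1
Sep 8 10:30 end SLOT7 → 0
Sep 8 10:30 start SLOT6 → 1
Sep 8 11:30 start SLOT8 → 2
Sep 8 13:00 end SLOT6 → 1
Sep 8 15:30 end SLOT8 → 0
Sep 8 15:30 start SLOT4 → 1
Sep 8 17:30 end SLOT4 → 0
Peak is 2, at Sep 7 14:30 (SLOT2, SLOT3).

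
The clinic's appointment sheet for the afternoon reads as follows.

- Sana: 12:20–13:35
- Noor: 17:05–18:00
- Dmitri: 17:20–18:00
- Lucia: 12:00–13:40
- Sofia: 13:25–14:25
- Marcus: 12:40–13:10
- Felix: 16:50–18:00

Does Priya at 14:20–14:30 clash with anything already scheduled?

Lucia: ends 13:40 at or before Priya starts 14:20 → clear.
Sana: ends 13:35 at or before Priya starts 14:20 → clear.
Marcus: ends 13:10 at or before Priya starts 14:20 → clear.
Sofia: starts 13:25 before Priya ends 14:30, and ends 14:25 after Priya starts 14:20 → overlap.
Felix: starts 16:50 at or after Priya ends 14:30 → clear.
Noor: starts 17:05 at or after Priya ends 14:30 → clear.
Dmitri: starts 17:20 at or after Priya ends 14:30 → clear.
Priya overlaps Sofia.

Yes — it overlaps Sofia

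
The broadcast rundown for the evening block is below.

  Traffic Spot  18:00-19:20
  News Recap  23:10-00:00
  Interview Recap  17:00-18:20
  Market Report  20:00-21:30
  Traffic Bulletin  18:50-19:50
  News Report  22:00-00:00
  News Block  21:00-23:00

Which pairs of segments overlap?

Check each pair: they overlap iff neither finishes before the other starts.
Sorted by start: Interview Recap, Traffic Spot, Traffic Bulletin, Market Report, News Block, News Report, News Recap.
Traffic Spot starts before Interview Recap ends → Interview Recap and Traffic Spot overlap.
Traffic Bulletin starts after Interview Recap ends, so nothing later overlaps Interview Recap either.
Traffic Bulletin starts before Traffic Spot ends → Traffic Spot and Traffic Bulletin overlap.
Market Report starts after Traffic Spot ends, so nothing later overlaps Traffic Spot either.
Market Report starts after Traffic Bulletin ends, so nothing later overlaps Traffic Bulletin either.
News Block starts before Market Report ends → Market Report and News Block overlap.
News Report starts after Market Report ends, so nothing later overlaps Market Report either.
News Report starts before News Block ends → News Block and News Report overlap.
News Recap starts after News Block ends.
News Recap starts before News Report ends → News Report and News Recap overlap.

Interview Recap & Traffic Spot, Market Report & News Block, News Block & News Report, News Recap & News Report, Traffic Bulletin & Traffic Spot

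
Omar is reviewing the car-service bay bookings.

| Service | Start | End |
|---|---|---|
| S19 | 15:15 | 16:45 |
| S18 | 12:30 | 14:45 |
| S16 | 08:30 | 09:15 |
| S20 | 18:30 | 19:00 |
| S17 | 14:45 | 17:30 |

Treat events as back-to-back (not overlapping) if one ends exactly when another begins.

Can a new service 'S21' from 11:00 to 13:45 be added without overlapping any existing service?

No — it overlaps S18

S16: ends 09:15 at or before S21 starts 11:00 → clear.
S18: starts 12:30 before S21 ends 13:45, and ends 14:45 after S21 starts 11:00 → overlap.
S17: starts 14:45 at or after S21 ends 13:45 → clear.
S19: starts 15:15 at or after S21 ends 13:45 → clear.
S20: starts 18:30 at or after S21 ends 13:45 → clear.
S21 overlaps S18.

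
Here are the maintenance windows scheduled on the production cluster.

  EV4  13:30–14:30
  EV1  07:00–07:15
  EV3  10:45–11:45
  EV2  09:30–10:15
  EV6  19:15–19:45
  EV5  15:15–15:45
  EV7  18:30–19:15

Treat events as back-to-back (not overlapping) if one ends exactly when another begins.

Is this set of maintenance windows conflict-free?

Check each pair: they overlap iff neither finishes before the other starts.
Sorted by start: EV1, EV2, EV3, EV4, EV5, EV7, EV6.
EV2 starts after EV1 ends, so nothing later overlaps EV1 either.
EV3 starts after EV2 ends, so nothing later overlaps EV2 either.
EV4 starts after EV3 ends, so nothing later overlaps EV3 either.
EV5 starts after EV4 ends, so nothing later overlaps EV4 either.
EV7 starts after EV5 ends, so nothing later overlaps EV5 either.
EV6 starts exactly when EV7 ends (back-to-back, no overlap).
Every pair is clear; the schedule has no overlaps.

Yes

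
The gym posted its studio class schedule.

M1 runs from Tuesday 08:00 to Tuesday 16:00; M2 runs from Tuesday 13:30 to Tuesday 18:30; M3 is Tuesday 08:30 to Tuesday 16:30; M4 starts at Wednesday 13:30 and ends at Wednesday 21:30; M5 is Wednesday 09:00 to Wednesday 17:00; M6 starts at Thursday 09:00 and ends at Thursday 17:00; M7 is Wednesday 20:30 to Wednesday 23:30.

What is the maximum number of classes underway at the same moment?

3

Sweep the timeline, counting +1 at each start and −1 at each end (ends before starts at a tie):
Tuesday 08:00 start M1 → 1
Tuesday 08:30 start M3 → 2
Tuesday 13:30 start M2 → 3
Tuesday 16:00 end M1 → 2
Tuesday 16:30 end M3 → 1
Tuesday 18:30 end M2 → 0
Wednesday 09:00 start M5 → 1
Wednesday 13:30 start M4 → 2
Wednesday 17:00 end M5 → 1
Wednesday 20:30 start M7 → 2
Wednesday 21:30 end M4 → 1
Wednesday 23:30 end M7 → 0
Thursday 09:00 start M6 → 1
Thursday 17:00 end M6 → 0
Peak is 3, at Tuesday 13:30 (M1, M2, M3).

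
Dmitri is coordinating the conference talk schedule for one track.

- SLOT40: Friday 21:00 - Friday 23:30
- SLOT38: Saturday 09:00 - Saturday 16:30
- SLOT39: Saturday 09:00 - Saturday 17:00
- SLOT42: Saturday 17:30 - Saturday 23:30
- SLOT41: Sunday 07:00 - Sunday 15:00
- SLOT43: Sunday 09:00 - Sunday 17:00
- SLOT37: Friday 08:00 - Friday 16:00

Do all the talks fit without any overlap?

Sorted by start: SLOT37, SLOT40, SLOT38, SLOT39, SLOT42, SLOT41, SLOT43.
SLOT40 starts after SLOT37 ends, so SLOT37 has no further overlaps.
SLOT38 starts after SLOT40 ends, so SLOT40 has no further overlaps.
SLOT39 starts before SLOT38 ends → SLOT38 and SLOT39 overlap.
That's a conflict, so the schedule is not conflict-free.

No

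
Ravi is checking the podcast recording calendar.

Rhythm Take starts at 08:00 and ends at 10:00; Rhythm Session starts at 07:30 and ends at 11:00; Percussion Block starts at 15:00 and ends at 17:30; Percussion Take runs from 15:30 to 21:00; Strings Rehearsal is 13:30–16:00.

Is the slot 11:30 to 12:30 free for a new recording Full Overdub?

Yes — the slot is free

Rhythm Session: ends 11:00 at or before Full Overdub starts 11:30 → clear.
Rhythm Take: ends 10:00 at or before Full Overdub starts 11:30 → clear.
Strings Rehearsal: starts 13:30 at or after Full Overdub ends 12:30 → clear.
Percussion Block: starts 15:00 at or after Full Overdub ends 12:30 → clear.
Percussion Take: starts 15:30 at or after Full Overdub ends 12:30 → clear.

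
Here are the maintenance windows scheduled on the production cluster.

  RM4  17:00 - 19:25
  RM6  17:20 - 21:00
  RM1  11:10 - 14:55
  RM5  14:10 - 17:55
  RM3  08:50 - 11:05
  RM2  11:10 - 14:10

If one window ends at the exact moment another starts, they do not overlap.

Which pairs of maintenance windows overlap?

Sorted by start: RM3, RM1, RM2, RM5, RM4, RM6.
RM1 starts after RM3 ends, so nothing later overlaps RM3 either.
RM2 starts before RM1 ends → RM1 and RM2 overlap.
RM5 starts before RM1 ends → RM1 and RM5 overlap.
RM4 starts after RM1 ends, so nothing later overlaps RM1 either.
RM5 starts exactly when RM2 ends (back-to-back, no overlap), so nothing later overlaps RM2 either.
RM4 starts before RM5 ends → RM5 and RM4 overlap.
RM6 starts before RM5 ends → RM5 and RM6 overlap.
RM6 starts before RM4 ends → RM4 and RM6 overlap.

RM1 & RM2, RM1 & RM5, RM4 & RM5, RM4 & RM6, RM5 & RM6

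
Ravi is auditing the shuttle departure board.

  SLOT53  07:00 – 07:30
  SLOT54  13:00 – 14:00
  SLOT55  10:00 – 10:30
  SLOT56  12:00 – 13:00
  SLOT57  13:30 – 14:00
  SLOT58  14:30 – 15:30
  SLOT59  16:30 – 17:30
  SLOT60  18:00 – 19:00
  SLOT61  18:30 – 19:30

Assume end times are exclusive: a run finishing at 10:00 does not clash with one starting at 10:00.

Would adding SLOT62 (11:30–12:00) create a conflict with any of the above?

No — it doesn't clash with anything

SLOT53: ends 07:30 at or before SLOT62 starts 11:30 → clear.
SLOT55: ends 10:30 at or before SLOT62 starts 11:30 → clear.
SLOT56: starts 12:00 at or after SLOT62 ends 12:00 → clear.
SLOT54: starts 13:00 at or after SLOT62 ends 12:00 → clear.
SLOT57: starts 13:30 at or after SLOT62 ends 12:00 → clear.
SLOT58: starts 14:30 at or after SLOT62 ends 12:00 → clear.
SLOT59: starts 16:30 at or after SLOT62 ends 12:00 → clear.
SLOT60: starts 18:00 at or after SLOT62 ends 12:00 → clear.
SLOT61: starts 18:30 at or after SLOT62 ends 12:00 → clear.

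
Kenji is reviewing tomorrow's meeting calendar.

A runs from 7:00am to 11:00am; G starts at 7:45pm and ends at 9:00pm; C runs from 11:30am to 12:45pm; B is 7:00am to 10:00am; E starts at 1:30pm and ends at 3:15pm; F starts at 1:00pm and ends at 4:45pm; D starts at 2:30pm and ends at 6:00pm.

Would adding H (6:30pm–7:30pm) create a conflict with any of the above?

A: ends 11:00am at or before H starts 6:30pm → clear.
B: ends 10:00am at or before H starts 6:30pm → clear.
C: ends 12:45pm at or before H starts 6:30pm → clear.
F: ends 4:45pm at or before H starts 6:30pm → clear.
E: ends 3:15pm at or before H starts 6:30pm → clear.
D: ends 6:00pm at or before H starts 6:30pm → clear.
G: starts 7:45pm at or after H ends 7:30pm → clear.

No — it doesn't clash with anything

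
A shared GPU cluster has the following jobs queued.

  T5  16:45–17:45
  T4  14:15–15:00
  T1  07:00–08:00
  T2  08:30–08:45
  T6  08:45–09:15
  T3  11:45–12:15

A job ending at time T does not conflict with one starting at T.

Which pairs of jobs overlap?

no conflicts

Sorted by start: T1, T2, T6, T3, T4, T5.
T2 starts after T1 ends — done with T1.
T6 starts exactly when T2 ends (back-to-back, no overlap) — done with T2.
T3 starts after T6 ends — done with T6.
T4 starts after T3 ends — done with T3.
T5 starts after T4 ends.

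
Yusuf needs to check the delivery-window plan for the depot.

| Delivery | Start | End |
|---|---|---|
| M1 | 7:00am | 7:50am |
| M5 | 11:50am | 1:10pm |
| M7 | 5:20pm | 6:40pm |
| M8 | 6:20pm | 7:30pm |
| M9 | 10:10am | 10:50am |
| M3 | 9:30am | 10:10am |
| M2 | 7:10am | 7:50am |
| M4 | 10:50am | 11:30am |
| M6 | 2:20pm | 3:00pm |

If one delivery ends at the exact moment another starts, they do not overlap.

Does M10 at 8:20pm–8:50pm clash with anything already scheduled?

No — it doesn't clash with anything

M1: ends 7:50am at or before M10 starts 8:20pm → clear.
M2: ends 7:50am at or before M10 starts 8:20pm → clear.
M3: ends 10:10am at or before M10 starts 8:20pm → clear.
M9: ends 10:50am at or before M10 starts 8:20pm → clear.
M4: ends 11:30am at or before M10 starts 8:20pm → clear.
M5: ends 1:10pm at or before M10 starts 8:20pm → clear.
M6: ends 3:00pm at or before M10 starts 8:20pm → clear.
M7: ends 6:40pm at or before M10 starts 8:20pm → clear.
M8: ends 7:30pm at or before M10 starts 8:20pm → clear.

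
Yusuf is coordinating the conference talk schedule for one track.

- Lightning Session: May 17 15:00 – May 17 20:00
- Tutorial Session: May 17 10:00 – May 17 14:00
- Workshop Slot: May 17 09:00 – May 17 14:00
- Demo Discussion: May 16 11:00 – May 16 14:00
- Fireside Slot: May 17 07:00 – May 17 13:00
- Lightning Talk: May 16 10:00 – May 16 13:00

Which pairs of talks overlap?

Check each pair: they overlap iff neither finishes before the other starts.
Sorted by start: Lightning Talk, Demo Discussion, Fireside Slot, Workshop Slot, Tutorial Session, Lightning Session.
Demo Discussion starts before Lightning Talk ends → Lightning Talk and Demo Discussion overlap.
Fireside Slot starts after Lightning Talk ends; Lightning Talk is clear from here.
Fireside Slot starts after Demo Discussion ends; Demo Discussion is clear from here.
Workshop Slot starts before Fireside Slot ends → Fireside Slot and Workshop Slot overlap.
Tutorial Session starts before Fireside Slot ends → Fireside Slot and Tutorial Session overlap.
Lightning Session starts after Fireside Slot ends.
Tutorial Session starts before Workshop Slot ends → Workshop Slot and Tutorial Session overlap.
Lightning Session starts after Workshop Slot ends.
Lightning Session starts after Tutorial Session ends.

Demo Discussion & Lightning Talk, Fireside Slot & Tutorial Session, Fireside Slot & Workshop Slot, Tutorial Session & Workshop Slot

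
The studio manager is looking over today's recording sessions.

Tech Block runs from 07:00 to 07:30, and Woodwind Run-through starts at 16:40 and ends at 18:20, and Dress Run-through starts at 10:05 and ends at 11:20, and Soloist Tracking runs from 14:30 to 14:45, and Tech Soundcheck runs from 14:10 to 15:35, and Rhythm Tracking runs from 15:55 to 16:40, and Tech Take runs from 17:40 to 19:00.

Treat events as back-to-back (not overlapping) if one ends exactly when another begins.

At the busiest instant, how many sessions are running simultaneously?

2

Sort all start/end points and keep a running count:
07:00 start Tech Block → 1
07:30 end Tech Block → 0
10:05 start Dress Run-through → 1
11:20 end Dress Run-through → 0
14:10 start Tech Soundcheck → 1
14:30 start Soloist Tracking → 2
14:45 end Soloist Tracking → 1
15:35 end Tech Soundcheck → 0
15:55 start Rhythm Tracking → 1
16:40 end Rhythm Tracking → 0
16:40 start Woodwind Run-through → 1
17:40 start Tech Take → 2
18:20 end Woodwind Run-through → 1
19:00 end Tech Take → 0
Peak is 2, at 14:30 (Soloist Tracking, Tech Soundcheck).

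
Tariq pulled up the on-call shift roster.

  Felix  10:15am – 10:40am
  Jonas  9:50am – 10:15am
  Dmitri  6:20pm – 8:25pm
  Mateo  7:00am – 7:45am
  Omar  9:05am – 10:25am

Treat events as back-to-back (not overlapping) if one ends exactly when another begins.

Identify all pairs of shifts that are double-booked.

Felix & Omar, Jonas & Omar

Sorted by start: Mateo, Omar, Jonas, Felix, Dmitri.
Omar starts after Mateo ends, so Mateo has no further overlaps.
Jonas starts before Omar ends → Omar and Jonas overlap.
Felix starts before Omar ends → Omar and Felix overlap.
Dmitri starts after Omar ends.
Felix starts exactly when Jonas ends (back-to-back, no overlap), so Jonas has no further overlaps.
Dmitri starts after Felix ends.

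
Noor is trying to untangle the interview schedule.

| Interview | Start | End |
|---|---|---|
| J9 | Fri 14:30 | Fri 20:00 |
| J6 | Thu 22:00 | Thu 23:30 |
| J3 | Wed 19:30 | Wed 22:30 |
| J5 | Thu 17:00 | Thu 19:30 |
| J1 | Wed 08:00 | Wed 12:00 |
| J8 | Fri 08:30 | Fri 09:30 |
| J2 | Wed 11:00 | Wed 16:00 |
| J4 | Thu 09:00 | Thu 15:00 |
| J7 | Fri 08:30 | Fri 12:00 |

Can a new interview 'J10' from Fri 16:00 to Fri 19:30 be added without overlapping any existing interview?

J1: ends Wed 12:00 at or before J10 starts Fri 16:00 → clear.
J2: ends Wed 16:00 at or before J10 starts Fri 16:00 → clear.
J3: ends Wed 22:30 at or before J10 starts Fri 16:00 → clear.
J4: ends Thu 15:00 at or before J10 starts Fri 16:00 → clear.
J5: ends Thu 19:30 at or before J10 starts Fri 16:00 → clear.
J6: ends Thu 23:30 at or before J10 starts Fri 16:00 → clear.
J7: ends Fri 12:00 at or before J10 starts Fri 16:00 → clear.
J8: ends Fri 09:30 at or before J10 starts Fri 16:00 → clear.
J9: starts Fri 14:30 before J10 ends Fri 19:30, and ends Fri 20:00 after J10 starts Fri 16:00 → overlap.
J10 overlaps J9.

No — it overlaps J9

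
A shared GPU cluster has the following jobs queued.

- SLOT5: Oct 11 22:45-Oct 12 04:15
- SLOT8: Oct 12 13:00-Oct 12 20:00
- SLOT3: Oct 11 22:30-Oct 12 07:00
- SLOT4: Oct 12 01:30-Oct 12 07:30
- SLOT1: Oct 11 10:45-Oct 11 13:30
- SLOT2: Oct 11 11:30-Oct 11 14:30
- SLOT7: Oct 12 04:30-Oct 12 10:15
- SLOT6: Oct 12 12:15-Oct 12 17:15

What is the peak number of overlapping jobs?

3

Sort all start/end points and keep a running count:
Oct 11 10:45 start SLOT1 → 1
Oct 11 11:30 start SLOT2 → 2
Oct 11 13:30 end SLOT1 → 1
Oct 11 14:30 end SLOT2 → 0
Oct 11 22:30 start SLOT3 → 1
Oct 11 22:45 start SLOT5 → 2
Oct 12 01:30 start SLOT4 → 3
Oct 12 04:15 end SLOT5 → 2
Oct 12 04:30 start SLOT7 → 3
Oct 12 07:00 end SLOT3 → 2
Oct 12 07:30 end SLOT4 → 1
Oct 12 10:15 end SLOT7 → 0
Oct 12 12:15 start SLOT6 → 1
Oct 12 13:00 start SLOT8 → 2
Oct 12 17:15 end SLOT6 → 1
Oct 12 20:00 end SLOT8 → 0
Peak is 3, at Oct 12 01:30 (SLOT3, SLOT4, SLOT5).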